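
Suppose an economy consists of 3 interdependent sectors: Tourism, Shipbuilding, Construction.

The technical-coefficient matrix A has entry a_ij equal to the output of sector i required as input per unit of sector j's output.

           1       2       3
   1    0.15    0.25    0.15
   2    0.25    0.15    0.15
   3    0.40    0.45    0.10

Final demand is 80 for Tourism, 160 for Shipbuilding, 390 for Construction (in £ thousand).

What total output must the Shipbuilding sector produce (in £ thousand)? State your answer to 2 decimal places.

I − A =
  [   0.85    -0.25    -0.15]
  [  -0.25     0.85    -0.15]
  [  -0.40    -0.45     0.90]
Cofactors of I−A, C_ij = (−1)^(i+j)·(minor ij) (rows/columns in the sector order above):
  C_11 = (0.85)(0.90) − (-0.15)(-0.45) = 0.6975
  C_12 = −[(-0.25)(0.90) − (-0.15)(-0.40)] = 0.2850
  C_13 = (-0.25)(-0.45) − (0.85)(-0.40) = 0.4525
  C_21 = −[(-0.25)(0.90) − (-0.15)(-0.45)] = 0.2925
  C_22 = (0.85)(0.90) − (-0.15)(-0.40) = 0.7050
  C_23 = −[(0.85)(-0.45) − (-0.25)(-0.40)] = 0.4825
  C_31 = (-0.25)(-0.15) − (-0.15)(0.85) = 0.1650
  C_32 = −[(0.85)(-0.15) − (-0.15)(-0.25)] = 0.1650
  C_33 = (0.85)(0.85) − (-0.25)(-0.25) = 0.6600
det(I−A) = Σ_j (I−A)_1j·C_1j = (0.85)(0.6975) + (-0.25)(0.2850) + (-0.15)(0.4525) = 0.45375
adj(I−A) = Cᵀ =
  [ 0.6975   0.2925   0.1650]
  [ 0.2850   0.7050   0.1650]
  [ 0.4525   0.4825   0.6600]
(I − A)⁻¹ = adj(I−A) / det(I−A) ≈
  [   1.5372     0.6446     0.3636]
  [   0.6281     1.5537     0.3636]
  [   0.9972     1.0634     1.4545]
x = (I − A)⁻¹ d = adj(I−A)·d / det(I−A), with det(I−A) = 0.45375:
  x_1 = (0.6975·80 + 0.2925·160 + 0.1650·390) / 0.45375 = 166.95 / 0.45375 ≈ 367.93
  x_2 = (0.2850·80 + 0.7050·160 + 0.1650·390) / 0.45375 = 199.95 / 0.45375 ≈ 440.66
  x_3 = (0.4525·80 + 0.4825·160 + 0.6600·390) / 0.45375 = 370.80 / 0.45375 ≈ 817.19

x_2 = 440.66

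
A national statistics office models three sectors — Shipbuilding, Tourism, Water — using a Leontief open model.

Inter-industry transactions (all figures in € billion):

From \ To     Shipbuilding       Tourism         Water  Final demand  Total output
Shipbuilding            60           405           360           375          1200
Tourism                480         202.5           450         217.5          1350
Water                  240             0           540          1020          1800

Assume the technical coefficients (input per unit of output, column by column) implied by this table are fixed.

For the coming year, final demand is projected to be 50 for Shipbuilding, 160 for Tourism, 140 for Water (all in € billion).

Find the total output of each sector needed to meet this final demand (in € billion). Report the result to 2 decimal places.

x_1 = 225.91, x_2 = 372.35, x_3 = 264.55

Technical coefficients a_ij = z_ij / X_j:
  a_11 = 60/1200 = 0.05, a_21 = 480/1200 = 0.40, a_31 = 240/1200 = 0.20
  a_12 = 405/1350 = 0.30, a_22 = 202.5/1350 = 0.15, a_32 = 0/1350 = 0.00
  a_13 = 360/1800 = 0.20, a_23 = 450/1800 = 0.25, a_33 = 540/1800 = 0.30
I − A =
  [   0.95    -0.30    -0.20]
  [  -0.40     0.85    -0.25]
  [  -0.20     0.00     0.70]
Cofactors of I−A, C_ij = (−1)^(i+j)·(minor ij) (rows/columns in the sector order above):
  C_11 = (0.85)(0.70) − (-0.25)(0.00) = 0.5950
  C_12 = −[(-0.40)(0.70) − (-0.25)(-0.20)] = 0.3300
  C_13 = (-0.40)(0.00) − (0.85)(-0.20) = 0.1700
  C_21 = −[(-0.30)(0.70) − (-0.20)(0.00)] = 0.2100
  C_22 = (0.95)(0.70) − (-0.20)(-0.20) = 0.6250
  C_23 = −[(0.95)(0.00) − (-0.30)(-0.20)] = 0.0600
  C_31 = (-0.30)(-0.25) − (-0.20)(0.85) = 0.2450
  C_32 = −[(0.95)(-0.25) − (-0.20)(-0.40)] = 0.3175
  C_33 = (0.95)(0.85) − (-0.30)(-0.40) = 0.6875
det(I−A) = Σ_j (I−A)_1j·C_1j = (0.95)(0.5950) + (-0.30)(0.3300) + (-0.20)(0.1700) = 0.43225
adj(I−A) = Cᵀ =
  [ 0.5950   0.2100   0.2450]
  [ 0.3300   0.6250   0.3175]
  [ 0.1700   0.0600   0.6875]
(I − A)⁻¹ = adj(I−A) / det(I−A) ≈
  [   1.3765     0.4858     0.5668]
  [   0.7634     1.4459     0.7345]
  [   0.3933     0.1388     1.5905]
x = (I − A)⁻¹ d = adj(I−A)·d / det(I−A), with det(I−A) = 0.43225:
  x_1 = (0.5950·50 + 0.2100·160 + 0.2450·140) / 0.43225 = 97.65 / 0.43225 ≈ 225.91
  x_2 = (0.3300·50 + 0.6250·160 + 0.3175·140) / 0.43225 = 160.95 / 0.43225 ≈ 372.35
  x_3 = (0.1700·50 + 0.0600·160 + 0.6875·140) / 0.43225 = 114.35 / 0.43225 ≈ 264.55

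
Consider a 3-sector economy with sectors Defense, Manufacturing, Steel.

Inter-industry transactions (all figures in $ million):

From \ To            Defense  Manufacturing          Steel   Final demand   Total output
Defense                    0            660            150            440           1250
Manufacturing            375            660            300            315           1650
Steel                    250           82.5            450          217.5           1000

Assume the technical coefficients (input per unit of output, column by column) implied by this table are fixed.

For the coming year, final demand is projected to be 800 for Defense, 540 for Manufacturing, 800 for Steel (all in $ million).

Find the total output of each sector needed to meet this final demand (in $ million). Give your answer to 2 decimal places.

x_D = 2651.28, x_M = 3598.53, x_S = 2745.79

Technical coefficients a_ij = z_ij / X_j:
  a_DD = 0/1250 = 0.00, a_MD = 375/1250 = 0.30, a_SD = 250/1250 = 0.20
  a_DM = 660/1650 = 0.40, a_MM = 660/1650 = 0.40, a_SM = 82.5/1650 = 0.05
  a_DS = 150/1000 = 0.15, a_MS = 300/1000 = 0.30, a_SS = 450/1000 = 0.45
I − A =
  [   1.00    -0.40    -0.15]
  [  -0.30     0.60    -0.30]
  [  -0.20    -0.05     0.55]
Cofactors of I−A, C_ij = (−1)^(i+j)·(minor ij) (rows/columns in the sector order above):
  C_11 = (0.60)(0.55) − (-0.30)(-0.05) = 0.3150
  C_12 = −[(-0.30)(0.55) − (-0.30)(-0.20)] = 0.2250
  C_13 = (-0.30)(-0.05) − (0.60)(-0.20) = 0.1350
  C_21 = −[(-0.40)(0.55) − (-0.15)(-0.05)] = 0.2275
  C_22 = (1.00)(0.55) − (-0.15)(-0.20) = 0.5200
  C_23 = −[(1.00)(-0.05) − (-0.40)(-0.20)] = 0.1300
  C_31 = (-0.40)(-0.30) − (-0.15)(0.60) = 0.2100
  C_32 = −[(1.00)(-0.30) − (-0.15)(-0.30)] = 0.3450
  C_33 = (1.00)(0.60) − (-0.40)(-0.30) = 0.4800
det(I−A) = Σ_j (I−A)_1j·C_1j = (1.00)(0.3150) + (-0.40)(0.2250) + (-0.15)(0.1350) = 0.20475
adj(I−A) = Cᵀ =
  [ 0.3150   0.2275   0.2100]
  [ 0.2250   0.5200   0.3450]
  [ 0.1350   0.1300   0.4800]
(I − A)⁻¹ = adj(I−A) / det(I−A) ≈
  [   1.5385     1.1111     1.0256]
  [   1.0989     2.5397     1.6850]
  [   0.6593     0.6349     2.3443]
x = (I − A)⁻¹ d = adj(I−A)·d / det(I−A), with det(I−A) = 0.20475:
  x_D = (0.3150·800 + 0.2275·540 + 0.2100·800) / 0.20475 = 542.85 / 0.20475 ≈ 2651.28
  x_M = (0.2250·800 + 0.5200·540 + 0.3450·800) / 0.20475 = 736.80 / 0.20475 ≈ 3598.53
  x_S = (0.1350·800 + 0.1300·540 + 0.4800·800) / 0.20475 = 562.20 / 0.20475 ≈ 2745.79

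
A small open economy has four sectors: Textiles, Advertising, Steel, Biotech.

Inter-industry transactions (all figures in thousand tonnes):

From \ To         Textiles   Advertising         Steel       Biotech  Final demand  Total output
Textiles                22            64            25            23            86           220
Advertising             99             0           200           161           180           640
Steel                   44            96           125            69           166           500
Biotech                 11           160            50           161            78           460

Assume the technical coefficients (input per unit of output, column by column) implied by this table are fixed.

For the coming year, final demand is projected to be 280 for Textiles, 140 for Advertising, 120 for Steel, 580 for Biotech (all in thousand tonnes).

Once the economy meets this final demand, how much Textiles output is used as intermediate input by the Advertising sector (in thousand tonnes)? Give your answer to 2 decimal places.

z_12 = 132.39

Technical coefficients a_ij = z_ij / X_j:
  a_11 = 22/220 = 0.10, a_21 = 99/220 = 0.45, a_31 = 44/220 = 0.20, a_41 = 11/220 = 0.05
  a_12 = 64/640 = 0.10, a_22 = 0/640 = 0.00, a_32 = 96/640 = 0.15, a_42 = 160/640 = 0.25
  a_13 = 25/500 = 0.05, a_23 = 200/500 = 0.40, a_33 = 125/500 = 0.25, a_43 = 50/500 = 0.10
  a_14 = 23/460 = 0.05, a_24 = 161/460 = 0.35, a_34 = 69/460 = 0.15, a_44 = 161/460 = 0.35
I − A =
  [   0.90    -0.10    -0.05    -0.05]
  [  -0.45     1.00    -0.40    -0.35]
  [  -0.20    -0.15     0.75    -0.15]
  [  -0.05    -0.25    -0.10     0.65]
Compute the cofactors C_ij = (−1)^(i+j)·(3×3 minor ij) of I−A; the adjugate is their transpose:
adj(I−A) = Cᵀ =
  [ 0.347625   0.064125   0.067625   0.076875]
  [ 0.287750   0.415500   0.282250   0.311000]
  [ 0.183375   0.137375   0.467125   0.195875]
  [ 0.165625   0.185875   0.185625   0.565875]
det(I−A) = Σ_j (I−A)_1j·C_1j = (0.90)(0.347625) + (-0.10)(0.287750) + (-0.05)(0.183375) + (-0.05)(0.165625) = 0.2666375
(I − A)⁻¹ = adj(I−A) / det(I−A) ≈
  [   1.3037     0.2405     0.2536     0.2883]
  [   1.0792     1.5583     1.0586     1.1664]
  [   0.6877     0.5152     1.7519     0.7346]
  [   0.6212     0.6971     0.6962     2.1223]
First solve x = (I − A)⁻¹ d = adj(I−A)·d / det(I−A); in particular x_2 = (0.287750·280 + 0.415500·140 + 0.282250·120 + 0.311000·580) / 0.2666375 = 352.99 / 0.2666375 ≈ 1323.8573.
Intermediate flow from 1 to 2: z_12 = a_12 · x_2 = 0.10 × 352.99 / 0.2666375 = 35.299 / 0.2666375 ≈ 132.39.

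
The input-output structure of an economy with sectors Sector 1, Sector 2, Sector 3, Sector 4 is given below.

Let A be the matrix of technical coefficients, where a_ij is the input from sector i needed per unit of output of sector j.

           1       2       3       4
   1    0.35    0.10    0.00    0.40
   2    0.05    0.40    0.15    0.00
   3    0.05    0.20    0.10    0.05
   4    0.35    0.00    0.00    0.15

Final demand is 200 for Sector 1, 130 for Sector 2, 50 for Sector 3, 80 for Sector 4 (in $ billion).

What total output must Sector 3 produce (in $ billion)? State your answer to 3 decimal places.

x_3 = 172.076

I − A =
  [   0.65    -0.10     0.00    -0.40]
  [  -0.05     0.60    -0.15     0.00]
  [  -0.05    -0.20     0.90    -0.05]
  [  -0.35     0.00     0.00     0.85]
Compute the cofactors C_ij = (−1)^(i+j)·(3×3 minor ij) of I−A; the adjugate is their transpose:
adj(I−A) = Cᵀ =
  [ 0.433500   0.076500   0.012750   0.204750]
  [ 0.047250   0.371250   0.061875   0.025875]
  [ 0.044500   0.088500   0.243250   0.035250]
  [ 0.178500   0.031500   0.005250   0.326250]
det(I−A) = Σ_j (I−A)_1j·C_1j = (0.65)(0.433500) + (-0.10)(0.047250) + (0.00)(0.044500) + (-0.40)(0.178500) = 0.20565
(I − A)⁻¹ = adj(I−A) / det(I−A) ≈
  [   2.1080     0.3720     0.0620     0.9956]
  [   0.2298     1.8053     0.3009     0.1258]
  [   0.2164     0.4303     1.1828     0.1714]
  [   0.8680     0.1532     0.0255     1.5864]
x = (I − A)⁻¹ d = adj(I−A)·d / det(I−A), with det(I−A) = 0.20565:
  x_1 = (0.433500·200 + 0.076500·130 + 0.012750·50 + 0.204750·80) / 0.20565 = 113.6625 / 0.20565 ≈ 552.699
  x_2 = (0.047250·200 + 0.371250·130 + 0.061875·50 + 0.025875·80) / 0.20565 = 62.87625 / 0.20565 ≈ 305.744
  x_3 = (0.044500·200 + 0.088500·130 + 0.243250·50 + 0.035250·80) / 0.20565 = 35.3875 / 0.20565 ≈ 172.076
  x_4 = (0.178500·200 + 0.031500·130 + 0.005250·50 + 0.326250·80) / 0.20565 = 66.1575 / 0.20565 ≈ 321.699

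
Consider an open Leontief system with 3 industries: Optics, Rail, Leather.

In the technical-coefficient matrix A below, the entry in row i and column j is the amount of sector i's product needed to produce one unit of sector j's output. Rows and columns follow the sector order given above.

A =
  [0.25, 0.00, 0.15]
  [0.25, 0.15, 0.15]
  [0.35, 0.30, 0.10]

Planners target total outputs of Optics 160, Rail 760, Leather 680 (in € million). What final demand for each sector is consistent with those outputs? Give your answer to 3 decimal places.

d_O = 18.000, d_R = 504.000, d_L = 328.000

I − A =
  [   0.75     0.00    -0.15]
  [  -0.25     0.85    -0.15]
  [  -0.35    -0.30     0.90]
d = (I − A) x:
  d_O = (+0.75)·160 + (+0.00)·760 + (-0.15)·680 = 18.000
  d_R = (-0.25)·160 + (+0.85)·760 + (-0.15)·680 = 504.000
  d_L = (-0.35)·160 + (-0.30)·760 + (+0.90)·680 = 328.000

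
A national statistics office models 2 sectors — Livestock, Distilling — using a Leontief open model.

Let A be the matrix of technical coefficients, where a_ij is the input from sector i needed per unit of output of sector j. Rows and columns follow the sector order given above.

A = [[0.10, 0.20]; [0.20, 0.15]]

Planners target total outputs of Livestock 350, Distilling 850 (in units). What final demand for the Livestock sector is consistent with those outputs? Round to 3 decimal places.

d_L = 145.000

I − A =
  [   0.90    -0.20]
  [  -0.20     0.85]
d = (I − A) x:
  d_L = (+0.90)·350 + (-0.20)·850 = 145.000
  d_D = (-0.20)·350 + (+0.85)·850 = 652.500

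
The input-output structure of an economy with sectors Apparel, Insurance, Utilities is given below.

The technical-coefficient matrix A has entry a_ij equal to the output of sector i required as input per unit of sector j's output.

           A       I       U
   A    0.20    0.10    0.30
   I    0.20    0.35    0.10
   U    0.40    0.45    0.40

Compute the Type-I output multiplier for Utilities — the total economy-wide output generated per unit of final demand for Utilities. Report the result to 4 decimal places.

m_U = 5.4516

I − A =
  [   0.80    -0.10    -0.30]
  [  -0.20     0.65    -0.10]
  [  -0.40    -0.45     0.60]
Cofactors of I−A, C_ij = (−1)^(i+j)·(minor ij) (rows/columns in the sector order above):
  C_11 = (0.65)(0.60) − (-0.10)(-0.45) = 0.3450
  C_12 = −[(-0.20)(0.60) − (-0.10)(-0.40)] = 0.1600
  C_13 = (-0.20)(-0.45) − (0.65)(-0.40) = 0.3500
  C_21 = −[(-0.10)(0.60) − (-0.30)(-0.45)] = 0.1950
  C_22 = (0.80)(0.60) − (-0.30)(-0.40) = 0.3600
  C_23 = −[(0.80)(-0.45) − (-0.10)(-0.40)] = 0.4000
  C_31 = (-0.10)(-0.10) − (-0.30)(0.65) = 0.2050
  C_32 = −[(0.80)(-0.10) − (-0.30)(-0.20)] = 0.1400
  C_33 = (0.80)(0.65) − (-0.10)(-0.20) = 0.5000
det(I−A) = Σ_j (I−A)_1j·C_1j = (0.80)(0.3450) + (-0.10)(0.1600) + (-0.30)(0.3500) = 0.1550
adj(I−A) = Cᵀ =
  [ 0.3450   0.1950   0.2050]
  [ 0.1600   0.3600   0.1400]
  [ 0.3500   0.4000   0.5000]
(I − A)⁻¹ = adj(I−A) / det(I−A) ≈
  [   2.22581     1.25806     1.32258]
  [   1.03226     2.32258     0.90323]
  [   2.25806     2.58065     3.22581]
The output multiplier for sector j is the column-j sum of the Leontief inverse (I − A)⁻¹ = adj(I−A) / det(I−A).
Column U of adj(I−A): (0.2050, 0.1400, 0.5000); det(I−A) = 0.1550.
m_U = (0.2050 + 0.1400 + 0.5000) / 0.1550 = 0.845 / 0.1550 ≈ 5.4516.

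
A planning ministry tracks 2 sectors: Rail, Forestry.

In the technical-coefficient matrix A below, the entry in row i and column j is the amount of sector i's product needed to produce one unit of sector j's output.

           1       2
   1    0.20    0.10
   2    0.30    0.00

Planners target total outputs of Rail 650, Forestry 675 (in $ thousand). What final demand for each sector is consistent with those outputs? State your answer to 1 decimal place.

I − A =
  [   0.80    -0.10]
  [  -0.30     1.00]
d = (I − A) x:
  d_1 = (+0.80)·650 + (-0.10)·675 = 452.5
  d_2 = (-0.30)·650 + (+1.00)·675 = 480.0

d_1 = 452.5, d_2 = 480.0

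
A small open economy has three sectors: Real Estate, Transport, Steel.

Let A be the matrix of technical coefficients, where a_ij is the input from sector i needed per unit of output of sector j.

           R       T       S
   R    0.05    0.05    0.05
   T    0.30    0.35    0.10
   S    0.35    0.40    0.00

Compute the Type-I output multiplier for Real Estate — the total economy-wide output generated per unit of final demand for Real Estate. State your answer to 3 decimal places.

m_R = 2.370

I − A =
  [   0.95    -0.05    -0.05]
  [  -0.30     0.65    -0.10]
  [  -0.35    -0.40     1.00]
Cofactors of I−A, C_ij = (−1)^(i+j)·(minor ij) (rows/columns in the sector order above):
  C_11 = (0.65)(1.00) − (-0.10)(-0.40) = 0.6100
  C_12 = −[(-0.30)(1.00) − (-0.10)(-0.35)] = 0.3350
  C_13 = (-0.30)(-0.40) − (0.65)(-0.35) = 0.3475
  C_21 = −[(-0.05)(1.00) − (-0.05)(-0.40)] = 0.0700
  C_22 = (0.95)(1.00) − (-0.05)(-0.35) = 0.9325
  C_23 = −[(0.95)(-0.40) − (-0.05)(-0.35)] = 0.3975
  C_31 = (-0.05)(-0.10) − (-0.05)(0.65) = 0.0375
  C_32 = −[(0.95)(-0.10) − (-0.05)(-0.30)] = 0.1100
  C_33 = (0.95)(0.65) − (-0.05)(-0.30) = 0.6025
det(I−A) = Σ_j (I−A)_1j·C_1j = (0.95)(0.6100) + (-0.05)(0.3350) + (-0.05)(0.3475) = 0.545375
adj(I−A) = Cᵀ =
  [ 0.6100   0.0700   0.0375]
  [ 0.3350   0.9325   0.1100]
  [ 0.3475   0.3975   0.6025]
(I − A)⁻¹ = adj(I−A) / det(I−A) ≈
  [   1.1185     0.1284     0.0688]
  [   0.6143     1.7098     0.2017]
  [   0.6372     0.7289     1.1047]
The output multiplier for sector j is the column-j sum of the Leontief inverse (I − A)⁻¹ = adj(I−A) / det(I−A).
Column R of adj(I−A): (0.6100, 0.3350, 0.3475); det(I−A) = 0.545375.
m_R = (0.6100 + 0.3350 + 0.3475) / 0.545375 = 1.2925 / 0.545375 ≈ 2.370.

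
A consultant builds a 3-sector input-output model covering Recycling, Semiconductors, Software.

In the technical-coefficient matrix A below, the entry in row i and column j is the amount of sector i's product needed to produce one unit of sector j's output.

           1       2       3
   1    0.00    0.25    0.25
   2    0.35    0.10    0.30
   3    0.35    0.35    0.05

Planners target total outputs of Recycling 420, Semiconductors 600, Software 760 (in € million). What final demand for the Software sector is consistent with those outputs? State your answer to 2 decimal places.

d_3 = 365.00

I − A =
  [   1.00    -0.25    -0.25]
  [  -0.35     0.90    -0.30]
  [  -0.35    -0.35     0.95]
d = (I − A) x:
  d_1 = (+1.00)·420 + (-0.25)·600 + (-0.25)·760 = 80.00
  d_2 = (-0.35)·420 + (+0.90)·600 + (-0.30)·760 = 165.00
  d_3 = (-0.35)·420 + (-0.35)·600 + (+0.95)·760 = 365.00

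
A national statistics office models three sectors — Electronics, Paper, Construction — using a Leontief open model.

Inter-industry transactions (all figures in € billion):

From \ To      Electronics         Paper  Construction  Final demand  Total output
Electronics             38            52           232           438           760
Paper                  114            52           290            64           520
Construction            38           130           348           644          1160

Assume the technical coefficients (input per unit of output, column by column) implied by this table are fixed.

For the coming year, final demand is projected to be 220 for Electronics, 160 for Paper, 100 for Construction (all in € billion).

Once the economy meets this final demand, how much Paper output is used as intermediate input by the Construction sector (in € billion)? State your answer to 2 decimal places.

z_23 = 68.97

Technical coefficients a_ij = z_ij / X_j:
  a_11 = 38/760 = 0.05, a_21 = 114/760 = 0.15, a_31 = 38/760 = 0.05
  a_12 = 52/520 = 0.10, a_22 = 52/520 = 0.10, a_32 = 130/520 = 0.25
  a_13 = 232/1160 = 0.20, a_23 = 290/1160 = 0.25, a_33 = 348/1160 = 0.30
I − A =
  [   0.95    -0.10    -0.20]
  [  -0.15     0.90    -0.25]
  [  -0.05    -0.25     0.70]
Cofactors of I−A, C_ij = (−1)^(i+j)·(minor ij) (rows/columns in the sector order above):
  C_11 = (0.90)(0.70) − (-0.25)(-0.25) = 0.5675
  C_12 = −[(-0.15)(0.70) − (-0.25)(-0.05)] = 0.1175
  C_13 = (-0.15)(-0.25) − (0.90)(-0.05) = 0.0825
  C_21 = −[(-0.10)(0.70) − (-0.20)(-0.25)] = 0.1200
  C_22 = (0.95)(0.70) − (-0.20)(-0.05) = 0.6550
  C_23 = −[(0.95)(-0.25) − (-0.10)(-0.05)] = 0.2425
  C_31 = (-0.10)(-0.25) − (-0.20)(0.90) = 0.2050
  C_32 = −[(0.95)(-0.25) − (-0.20)(-0.15)] = 0.2675
  C_33 = (0.95)(0.90) − (-0.10)(-0.15) = 0.8400
det(I−A) = Σ_j (I−A)_1j·C_1j = (0.95)(0.5675) + (-0.10)(0.1175) + (-0.20)(0.0825) = 0.510875
adj(I−A) = Cᵀ =
  [ 0.5675   0.1200   0.2050]
  [ 0.1175   0.6550   0.2675]
  [ 0.0825   0.2425   0.8400]
(I − A)⁻¹ = adj(I−A) / det(I−A) ≈
  [   1.1108     0.2349     0.4013]
  [   0.2300     1.2821     0.5236]
  [   0.1615     0.4747     1.6442]
First solve x = (I − A)⁻¹ d = adj(I−A)·d / det(I−A); in particular x_3 = (0.0825·220 + 0.2425·160 + 0.8400·100) / 0.510875 = 140.95 / 0.510875 ≈ 275.8992.
Intermediate flow from 2 to 3: z_23 = a_23 · x_3 = 0.25 × 140.95 / 0.510875 = 35.2375 / 0.510875 ≈ 68.97.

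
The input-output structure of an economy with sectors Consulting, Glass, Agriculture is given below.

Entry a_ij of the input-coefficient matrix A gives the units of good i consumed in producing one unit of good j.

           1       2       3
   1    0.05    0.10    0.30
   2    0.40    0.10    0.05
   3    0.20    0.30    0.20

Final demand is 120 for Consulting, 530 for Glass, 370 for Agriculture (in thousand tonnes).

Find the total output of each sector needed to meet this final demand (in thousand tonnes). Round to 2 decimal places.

I − A =
  [   0.95    -0.10    -0.30]
  [  -0.40     0.90    -0.05]
  [  -0.20    -0.30     0.80]
Cofactors of I−A, C_ij = (−1)^(i+j)·(minor ij) (rows/columns in the sector order above):
  C_11 = (0.90)(0.80) − (-0.05)(-0.30) = 0.7050
  C_12 = −[(-0.40)(0.80) − (-0.05)(-0.20)] = 0.3300
  C_13 = (-0.40)(-0.30) − (0.90)(-0.20) = 0.3000
  C_21 = −[(-0.10)(0.80) − (-0.30)(-0.30)] = 0.1700
  C_22 = (0.95)(0.80) − (-0.30)(-0.20) = 0.7000
  C_23 = −[(0.95)(-0.30) − (-0.10)(-0.20)] = 0.3050
  C_31 = (-0.10)(-0.05) − (-0.30)(0.90) = 0.2750
  C_32 = −[(0.95)(-0.05) − (-0.30)(-0.40)] = 0.1675
  C_33 = (0.95)(0.90) − (-0.10)(-0.40) = 0.8150
det(I−A) = Σ_j (I−A)_1j·C_1j = (0.95)(0.7050) + (-0.10)(0.3300) + (-0.30)(0.3000) = 0.54675
adj(I−A) = Cᵀ =
  [ 0.7050   0.1700   0.2750]
  [ 0.3300   0.7000   0.1675]
  [ 0.3000   0.3050   0.8150]
(I − A)⁻¹ = adj(I−A) / det(I−A) ≈
  [   1.2894     0.3109     0.5030]
  [   0.6036     1.2803     0.3064]
  [   0.5487     0.5578     1.4906]
x = (I − A)⁻¹ d = adj(I−A)·d / det(I−A), with det(I−A) = 0.54675:
  x_1 = (0.7050·120 + 0.1700·530 + 0.2750·370) / 0.54675 = 276.45 / 0.54675 ≈ 505.62
  x_2 = (0.3300·120 + 0.7000·530 + 0.1675·370) / 0.54675 = 472.575 / 0.54675 ≈ 864.33
  x_3 = (0.3000·120 + 0.3050·530 + 0.8150·370) / 0.54675 = 499.20 / 0.54675 ≈ 913.03

x_1 = 505.62, x_2 = 864.33, x_3 = 913.03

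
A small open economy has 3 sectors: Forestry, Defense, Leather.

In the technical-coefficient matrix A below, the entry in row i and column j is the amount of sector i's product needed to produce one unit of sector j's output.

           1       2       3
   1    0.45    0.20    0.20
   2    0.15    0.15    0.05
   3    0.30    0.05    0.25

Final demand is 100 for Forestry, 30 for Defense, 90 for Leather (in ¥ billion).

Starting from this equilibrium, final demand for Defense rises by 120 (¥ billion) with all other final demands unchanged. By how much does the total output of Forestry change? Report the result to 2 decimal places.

I − A =
  [   0.55    -0.20    -0.20]
  [  -0.15     0.85    -0.05]
  [  -0.30    -0.05     0.75]
Cofactors of I−A, C_ij = (−1)^(i+j)·(minor ij) (rows/columns in the sector order above):
  C_11 = (0.85)(0.75) − (-0.05)(-0.05) = 0.6350
  C_12 = −[(-0.15)(0.75) − (-0.05)(-0.30)] = 0.1275
  C_13 = (-0.15)(-0.05) − (0.85)(-0.30) = 0.2625
  C_21 = −[(-0.20)(0.75) − (-0.20)(-0.05)] = 0.1600
  C_22 = (0.55)(0.75) − (-0.20)(-0.30) = 0.3525
  C_23 = −[(0.55)(-0.05) − (-0.20)(-0.30)] = 0.0875
  C_31 = (-0.20)(-0.05) − (-0.20)(0.85) = 0.1800
  C_32 = −[(0.55)(-0.05) − (-0.20)(-0.15)] = 0.0575
  C_33 = (0.55)(0.85) − (-0.20)(-0.15) = 0.4375
det(I−A) = Σ_j (I−A)_1j·C_1j = (0.55)(0.6350) + (-0.20)(0.1275) + (-0.20)(0.2625) = 0.27125
adj(I−A) = Cᵀ =
  [ 0.6350   0.1600   0.1800]
  [ 0.1275   0.3525   0.0575]
  [ 0.2625   0.0875   0.4375]
(I − A)⁻¹ = adj(I−A) / det(I−A) ≈
  [   2.3410     0.5899     0.6636]
  [   0.4700     1.2995     0.2120]
  [   0.9677     0.3226     1.6129]
Δx = (I − A)⁻¹ Δd with Δd having +120 in the Defense component and 0 elsewhere.
So Δx_1 = L_12 · (+120), where L_12 = adj(I−A)_12 / det(I−A) = 0.1600 / 0.27125.
Δx_1 = 0.1600 × (+120) / 0.27125 = 19.20 / 0.27125 ≈ 70.78.

Δx_1 = 70.78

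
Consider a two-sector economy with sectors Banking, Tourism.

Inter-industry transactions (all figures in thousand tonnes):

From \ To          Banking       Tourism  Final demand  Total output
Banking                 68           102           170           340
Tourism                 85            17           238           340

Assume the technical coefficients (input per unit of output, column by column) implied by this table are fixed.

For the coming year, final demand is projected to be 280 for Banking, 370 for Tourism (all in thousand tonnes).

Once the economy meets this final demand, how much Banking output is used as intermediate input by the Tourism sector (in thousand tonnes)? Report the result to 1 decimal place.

z_12 = 160.3

Technical coefficients a_ij = z_ij / X_j:
  a_11 = 68/340 = 0.20, a_21 = 85/340 = 0.25
  a_12 = 102/340 = 0.30, a_22 = 17/340 = 0.05
I − A =
  [   0.80    -0.30]
  [  -0.25     0.95]
det(I−A) = (0.80)(0.95) − (-0.30)(-0.25) = 0.6850
adj(I−A) = [[0.95, 0.30], [0.25, 0.80]]
(I − A)⁻¹ = adj(I−A) / det(I−A) ≈
  [   1.3869     0.4380]
  [   0.3650     1.1679]
First solve x = (I − A)⁻¹ d = adj(I−A)·d / det(I−A); in particular x_2 = (0.25·280 + 0.80·370) / 0.6850 = 366.00 / 0.6850 ≈ 534.307.
Intermediate flow from 1 to 2: z_12 = a_12 · x_2 = 0.30 × 366.00 / 0.6850 = 109.80 / 0.6850 ≈ 160.3.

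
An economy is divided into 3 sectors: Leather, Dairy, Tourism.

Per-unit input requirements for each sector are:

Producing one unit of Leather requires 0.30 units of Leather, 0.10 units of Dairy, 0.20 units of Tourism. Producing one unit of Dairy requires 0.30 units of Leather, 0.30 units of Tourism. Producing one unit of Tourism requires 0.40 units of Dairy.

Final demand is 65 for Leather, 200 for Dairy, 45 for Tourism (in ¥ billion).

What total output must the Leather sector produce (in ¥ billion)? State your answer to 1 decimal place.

I − A =
  [   0.70    -0.30     0.00]
  [  -0.10     1.00    -0.40]
  [  -0.20    -0.30     1.00]
Cofactors of I−A, C_ij = (−1)^(i+j)·(minor ij) (rows/columns in the sector order above):
  C_11 = (1.00)(1.00) − (-0.40)(-0.30) = 0.8800
  C_12 = −[(-0.10)(1.00) − (-0.40)(-0.20)] = 0.1800
  C_13 = (-0.10)(-0.30) − (1.00)(-0.20) = 0.2300
  C_21 = −[(-0.30)(1.00) − (0.00)(-0.30)] = 0.3000
  C_22 = (0.70)(1.00) − (0.00)(-0.20) = 0.7000
  C_23 = −[(0.70)(-0.30) − (-0.30)(-0.20)] = 0.2700
  C_31 = (-0.30)(-0.40) − (0.00)(1.00) = 0.1200
  C_32 = −[(0.70)(-0.40) − (0.00)(-0.10)] = 0.2800
  C_33 = (0.70)(1.00) − (-0.30)(-0.10) = 0.6700
det(I−A) = Σ_j (I−A)_1j·C_1j = (0.70)(0.8800) + (-0.30)(0.1800) + (0.00)(0.2300) = 0.5620
adj(I−A) = Cᵀ =
  [ 0.8800   0.3000   0.1200]
  [ 0.1800   0.7000   0.2800]
  [ 0.2300   0.2700   0.6700]
(I − A)⁻¹ = adj(I−A) / det(I−A) ≈
  [   1.5658     0.5338     0.2135]
  [   0.3203     1.2456     0.4982]
  [   0.4093     0.4804     1.1922]
x = (I − A)⁻¹ d = adj(I−A)·d / det(I−A), with det(I−A) = 0.5620:
  x_L = (0.8800·65 + 0.3000·200 + 0.1200·45) / 0.5620 = 122.60 / 0.5620 ≈ 218.1
  x_D = (0.1800·65 + 0.7000·200 + 0.2800·45) / 0.5620 = 164.30 / 0.5620 ≈ 292.3
  x_T = (0.2300·65 + 0.2700·200 + 0.6700·45) / 0.5620 = 99.10 / 0.5620 ≈ 176.3

x_L = 218.1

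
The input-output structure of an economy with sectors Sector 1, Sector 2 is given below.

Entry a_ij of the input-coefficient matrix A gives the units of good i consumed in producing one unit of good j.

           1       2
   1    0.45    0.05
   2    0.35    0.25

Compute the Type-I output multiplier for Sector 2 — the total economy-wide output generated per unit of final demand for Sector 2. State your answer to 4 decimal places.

m_2 = 1.5190

I − A =
  [   0.55    -0.05]
  [  -0.35     0.75]
det(I−A) = (0.55)(0.75) − (-0.05)(-0.35) = 0.3950
adj(I−A) = [[0.75, 0.05], [0.35, 0.55]]
(I − A)⁻¹ = adj(I−A) / det(I−A) ≈
  [   1.89873     0.12658]
  [   0.88608     1.39241]
The output multiplier for sector j is the column-j sum of the Leontief inverse (I − A)⁻¹ = adj(I−A) / det(I−A).
Column 2 of adj(I−A): (0.05, 0.55); det(I−A) = 0.3950.
m_2 = (0.05 + 0.55) / 0.3950 = 0.60 / 0.3950 ≈ 1.5190.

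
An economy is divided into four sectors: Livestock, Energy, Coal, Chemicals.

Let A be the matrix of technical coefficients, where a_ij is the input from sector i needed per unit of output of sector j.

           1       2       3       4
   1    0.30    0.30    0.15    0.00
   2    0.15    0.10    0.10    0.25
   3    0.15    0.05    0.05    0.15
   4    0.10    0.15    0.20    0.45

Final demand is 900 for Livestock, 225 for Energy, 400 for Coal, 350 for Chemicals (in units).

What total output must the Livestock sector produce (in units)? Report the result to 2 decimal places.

x_1 = 2023.11

I − A =
  [   0.70    -0.30    -0.15     0.00]
  [  -0.15     0.90    -0.10    -0.25]
  [  -0.15    -0.05     0.95    -0.15]
  [  -0.10    -0.15    -0.20     0.55]
Compute the cofactors C_ij = (−1)^(i+j)·(3×3 minor ij) of I−A; the adjugate is their transpose:
adj(I−A) = Cᵀ =
  [ 0.400125   0.155250   0.100125   0.097875]
  [ 0.114875   0.330125   0.089625   0.174500]
  [ 0.090875   0.064250   0.288000   0.107750]
  [ 0.137125   0.141625   0.147375   0.526375]
det(I−A) = Σ_j (I−A)_1j·C_1j = (0.70)(0.400125) + (-0.30)(0.114875) + (-0.15)(0.090875) + (0.00)(0.137125) = 0.23199375
(I − A)⁻¹ = adj(I−A) / det(I−A) ≈
  [   1.7247     0.6692     0.4316     0.4219]
  [   0.4952     1.4230     0.3863     0.7522]
  [   0.3917     0.2769     1.2414     0.4645]
  [   0.5911     0.6105     0.6353     2.2689]
x = (I − A)⁻¹ d = adj(I−A)·d / det(I−A), with det(I−A) = 0.23199375:
  x_1 = (0.400125·900 + 0.155250·225 + 0.100125·400 + 0.097875·350) / 0.23199375 = 469.35 / 0.23199375 ≈ 2023.11
  x_2 = (0.114875·900 + 0.330125·225 + 0.089625·400 + 0.174500·350) / 0.23199375 = 274.590625 / 0.23199375 ≈ 1183.61
  x_3 = (0.090875·900 + 0.064250·225 + 0.288000·400 + 0.107750·350) / 0.23199375 = 249.15625 / 0.23199375 ≈ 1073.98
  x_4 = (0.137125·900 + 0.141625·225 + 0.147375·400 + 0.526375·350) / 0.23199375 = 398.459375 / 0.23199375 ≈ 1717.54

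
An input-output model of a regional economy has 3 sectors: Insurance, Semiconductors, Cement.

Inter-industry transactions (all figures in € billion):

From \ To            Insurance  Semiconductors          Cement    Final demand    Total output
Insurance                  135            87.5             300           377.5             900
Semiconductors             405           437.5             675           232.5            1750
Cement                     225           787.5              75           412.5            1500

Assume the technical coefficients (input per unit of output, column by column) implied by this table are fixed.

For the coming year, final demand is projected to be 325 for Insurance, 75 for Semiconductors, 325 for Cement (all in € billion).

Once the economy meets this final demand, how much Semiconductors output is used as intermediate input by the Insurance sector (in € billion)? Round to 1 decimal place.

z_SI = 318.0

Technical coefficients a_ij = z_ij / X_j:
  a_II = 135/900 = 0.15, a_SI = 405/900 = 0.45, a_CI = 225/900 = 0.25
  a_IS = 87.5/1750 = 0.05, a_SS = 437.5/1750 = 0.25, a_CS = 787.5/1750 = 0.45
  a_IC = 300/1500 = 0.20, a_SC = 675/1500 = 0.45, a_CC = 75/1500 = 0.05
I − A =
  [   0.85    -0.05    -0.20]
  [  -0.45     0.75    -0.45]
  [  -0.25    -0.45     0.95]
Cofactors of I−A, C_ij = (−1)^(i+j)·(minor ij) (rows/columns in the sector order above):
  C_11 = (0.75)(0.95) − (-0.45)(-0.45) = 0.5100
  C_12 = −[(-0.45)(0.95) − (-0.45)(-0.25)] = 0.5400
  C_13 = (-0.45)(-0.45) − (0.75)(-0.25) = 0.3900
  C_21 = −[(-0.05)(0.95) − (-0.20)(-0.45)] = 0.1375
  C_22 = (0.85)(0.95) − (-0.20)(-0.25) = 0.7575
  C_23 = −[(0.85)(-0.45) − (-0.05)(-0.25)] = 0.3950
  C_31 = (-0.05)(-0.45) − (-0.20)(0.75) = 0.1725
  C_32 = −[(0.85)(-0.45) − (-0.20)(-0.45)] = 0.4725
  C_33 = (0.85)(0.75) − (-0.05)(-0.45) = 0.6150
det(I−A) = Σ_j (I−A)_1j·C_1j = (0.85)(0.5100) + (-0.05)(0.5400) + (-0.20)(0.3900) = 0.3285
adj(I−A) = Cᵀ =
  [ 0.5100   0.1375   0.1725]
  [ 0.5400   0.7575   0.4725]
  [ 0.3900   0.3950   0.6150]
(I − A)⁻¹ = adj(I−A) / det(I−A) ≈
  [   1.5525     0.4186     0.5251]
  [   1.6438     2.3059     1.4384]
  [   1.1872     1.2024     1.8721]
First solve x = (I − A)⁻¹ d = adj(I−A)·d / det(I−A); in particular x_I = (0.5100·325 + 0.1375·75 + 0.1725·325) / 0.3285 = 232.125 / 0.3285 ≈ 706.621.
Intermediate flow from S to I: z_SI = a_SI · x_I = 0.45 × 232.125 / 0.3285 = 104.45625 / 0.3285 ≈ 318.0.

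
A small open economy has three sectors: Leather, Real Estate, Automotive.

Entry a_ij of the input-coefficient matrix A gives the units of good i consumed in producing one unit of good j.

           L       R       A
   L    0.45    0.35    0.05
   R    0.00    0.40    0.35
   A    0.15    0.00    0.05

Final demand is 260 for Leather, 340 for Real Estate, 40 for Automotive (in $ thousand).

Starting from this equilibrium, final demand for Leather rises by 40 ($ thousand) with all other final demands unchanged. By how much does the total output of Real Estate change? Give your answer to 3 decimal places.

I − A =
  [   0.55    -0.35    -0.05]
  [   0.00     0.60    -0.35]
  [  -0.15     0.00     0.95]
Cofactors of I−A, C_ij = (−1)^(i+j)·(minor ij) (rows/columns in the sector order above):
  C_11 = (0.60)(0.95) − (-0.35)(0.00) = 0.5700
  C_12 = −[(0.00)(0.95) − (-0.35)(-0.15)] = 0.0525
  C_13 = (0.00)(0.00) − (0.60)(-0.15) = 0.0900
  C_21 = −[(-0.35)(0.95) − (-0.05)(0.00)] = 0.3325
  C_22 = (0.55)(0.95) − (-0.05)(-0.15) = 0.5150
  C_23 = −[(0.55)(0.00) − (-0.35)(-0.15)] = 0.0525
  C_31 = (-0.35)(-0.35) − (-0.05)(0.60) = 0.1525
  C_32 = −[(0.55)(-0.35) − (-0.05)(0.00)] = 0.1925
  C_33 = (0.55)(0.60) − (-0.35)(0.00) = 0.3300
det(I−A) = Σ_j (I−A)_1j·C_1j = (0.55)(0.5700) + (-0.35)(0.0525) + (-0.05)(0.0900) = 0.290625
adj(I−A) = Cᵀ =
  [ 0.5700   0.3325   0.1525]
  [ 0.0525   0.5150   0.1925]
  [ 0.0900   0.0525   0.3300]
(I − A)⁻¹ = adj(I−A) / det(I−A) ≈
  [   1.9613     1.1441     0.5247]
  [   0.1806     1.7720     0.6624]
  [   0.3097     0.1806     1.1355]
Δx = (I − A)⁻¹ Δd with Δd having +40 in the Leather component and 0 elsewhere.
So Δx_R = L_RL · (+40), where L_RL = adj(I−A)_RL / det(I−A) = 0.0525 / 0.290625.
Δx_R = 0.0525 × (+40) / 0.290625 = 2.10 / 0.290625 ≈ 7.226.

Δx_R = 7.226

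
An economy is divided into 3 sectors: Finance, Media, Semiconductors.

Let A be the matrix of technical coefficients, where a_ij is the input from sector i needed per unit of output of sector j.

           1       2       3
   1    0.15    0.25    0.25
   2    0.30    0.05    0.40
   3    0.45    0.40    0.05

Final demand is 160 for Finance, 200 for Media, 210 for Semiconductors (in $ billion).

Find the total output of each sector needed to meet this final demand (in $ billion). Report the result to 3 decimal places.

I − A =
  [   0.85    -0.25    -0.25]
  [  -0.30     0.95    -0.40]
  [  -0.45    -0.40     0.95]
Cofactors of I−A, C_ij = (−1)^(i+j)·(minor ij) (rows/columns in the sector order above):
  C_11 = (0.95)(0.95) − (-0.40)(-0.40) = 0.7425
  C_12 = −[(-0.30)(0.95) − (-0.40)(-0.45)] = 0.4650
  C_13 = (-0.30)(-0.40) − (0.95)(-0.45) = 0.5475
  C_21 = −[(-0.25)(0.95) − (-0.25)(-0.40)] = 0.3375
  C_22 = (0.85)(0.95) − (-0.25)(-0.45) = 0.6950
  C_23 = −[(0.85)(-0.40) − (-0.25)(-0.45)] = 0.4525
  C_31 = (-0.25)(-0.40) − (-0.25)(0.95) = 0.3375
  C_32 = −[(0.85)(-0.40) − (-0.25)(-0.30)] = 0.4150
  C_33 = (0.85)(0.95) − (-0.25)(-0.30) = 0.7325
det(I−A) = Σ_j (I−A)_1j·C_1j = (0.85)(0.7425) + (-0.25)(0.4650) + (-0.25)(0.5475) = 0.3780
adj(I−A) = Cᵀ =
  [ 0.7425   0.3375   0.3375]
  [ 0.4650   0.6950   0.4150]
  [ 0.5475   0.4525   0.7325]
(I − A)⁻¹ = adj(I−A) / det(I−A) ≈
  [   1.9643     0.8929     0.8929]
  [   1.2302     1.8386     1.0979]
  [   1.4484     1.1971     1.9378]
x = (I − A)⁻¹ d = adj(I−A)·d / det(I−A), with det(I−A) = 0.3780:
  x_1 = (0.7425·160 + 0.3375·200 + 0.3375·210) / 0.3780 = 257.175 / 0.3780 ≈ 680.357
  x_2 = (0.4650·160 + 0.6950·200 + 0.4150·210) / 0.3780 = 300.55 / 0.3780 ≈ 795.106
  x_3 = (0.5475·160 + 0.4525·200 + 0.7325·210) / 0.3780 = 331.925 / 0.3780 ≈ 878.108

x_1 = 680.357, x_2 = 795.106, x_3 = 878.108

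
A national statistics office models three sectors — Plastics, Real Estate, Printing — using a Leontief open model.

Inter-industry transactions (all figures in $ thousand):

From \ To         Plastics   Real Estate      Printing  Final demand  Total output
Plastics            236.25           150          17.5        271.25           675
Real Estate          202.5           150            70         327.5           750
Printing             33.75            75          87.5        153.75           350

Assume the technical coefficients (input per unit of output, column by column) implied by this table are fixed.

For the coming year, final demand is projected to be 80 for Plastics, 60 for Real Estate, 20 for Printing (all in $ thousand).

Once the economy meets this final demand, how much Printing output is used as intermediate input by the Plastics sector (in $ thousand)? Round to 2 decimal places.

z_31 = 8.77

Technical coefficients a_ij = z_ij / X_j:
  a_11 = 236.25/675 = 0.35, a_21 = 202.5/675 = 0.30, a_31 = 33.75/675 = 0.05
  a_12 = 150/750 = 0.20, a_22 = 150/750 = 0.20, a_32 = 75/750 = 0.10
  a_13 = 17.5/350 = 0.05, a_23 = 70/350 = 0.20, a_33 = 87.5/350 = 0.25
I − A =
  [   0.65    -0.20    -0.05]
  [  -0.30     0.80    -0.20]
  [  -0.05    -0.10     0.75]
Cofactors of I−A, C_ij = (−1)^(i+j)·(minor ij) (rows/columns in the sector order above):
  C_11 = (0.80)(0.75) − (-0.20)(-0.10) = 0.5800
  C_12 = −[(-0.30)(0.75) − (-0.20)(-0.05)] = 0.2350
  C_13 = (-0.30)(-0.10) − (0.80)(-0.05) = 0.0700
  C_21 = −[(-0.20)(0.75) − (-0.05)(-0.10)] = 0.1550
  C_22 = (0.65)(0.75) − (-0.05)(-0.05) = 0.4850
  C_23 = −[(0.65)(-0.10) − (-0.20)(-0.05)] = 0.0750
  C_31 = (-0.20)(-0.20) − (-0.05)(0.80) = 0.0800
  C_32 = −[(0.65)(-0.20) − (-0.05)(-0.30)] = 0.1450
  C_33 = (0.65)(0.80) − (-0.20)(-0.30) = 0.4600
det(I−A) = Σ_j (I−A)_1j·C_1j = (0.65)(0.5800) + (-0.20)(0.2350) + (-0.05)(0.0700) = 0.3265
adj(I−A) = Cᵀ =
  [ 0.5800   0.1550   0.0800]
  [ 0.2350   0.4850   0.1450]
  [ 0.0700   0.0750   0.4600]
(I − A)⁻¹ = adj(I−A) / det(I−A) ≈
  [   1.7764     0.4747     0.2450]
  [   0.7198     1.4855     0.4441]
  [   0.2144     0.2297     1.4089]
First solve x = (I − A)⁻¹ d = adj(I−A)·d / det(I−A); in particular x_1 = (0.5800·80 + 0.1550·60 + 0.0800·20) / 0.3265 = 57.30 / 0.3265 ≈ 175.4977.
Intermediate flow from 3 to 1: z_31 = a_31 · x_1 = 0.05 × 57.30 / 0.3265 = 2.865 / 0.3265 ≈ 8.77.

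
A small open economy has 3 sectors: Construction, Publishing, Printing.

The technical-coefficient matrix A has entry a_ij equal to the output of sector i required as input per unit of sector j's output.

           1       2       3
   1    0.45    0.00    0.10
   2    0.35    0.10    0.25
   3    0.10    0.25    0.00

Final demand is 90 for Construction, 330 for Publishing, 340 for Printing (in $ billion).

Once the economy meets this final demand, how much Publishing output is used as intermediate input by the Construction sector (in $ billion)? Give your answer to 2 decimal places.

z_21 = 90.27

I − A =
  [   0.55     0.00    -0.10]
  [  -0.35     0.90    -0.25]
  [  -0.10    -0.25     1.00]
Cofactors of I−A, C_ij = (−1)^(i+j)·(minor ij) (rows/columns in the sector order above):
  C_11 = (0.90)(1.00) − (-0.25)(-0.25) = 0.8375
  C_12 = −[(-0.35)(1.00) − (-0.25)(-0.10)] = 0.3750
  C_13 = (-0.35)(-0.25) − (0.90)(-0.10) = 0.1775
  C_21 = −[(0.00)(1.00) − (-0.10)(-0.25)] = 0.0250
  C_22 = (0.55)(1.00) − (-0.10)(-0.10) = 0.5400
  C_23 = −[(0.55)(-0.25) − (0.00)(-0.10)] = 0.1375
  C_31 = (0.00)(-0.25) − (-0.10)(0.90) = 0.0900
  C_32 = −[(0.55)(-0.25) − (-0.10)(-0.35)] = 0.1725
  C_33 = (0.55)(0.90) − (0.00)(-0.35) = 0.4950
det(I−A) = Σ_j (I−A)_1j·C_1j = (0.55)(0.8375) + (0.00)(0.3750) + (-0.10)(0.1775) = 0.442875
adj(I−A) = Cᵀ =
  [ 0.8375   0.0250   0.0900]
  [ 0.3750   0.5400   0.1725]
  [ 0.1775   0.1375   0.4950]
(I − A)⁻¹ = adj(I−A) / det(I−A) ≈
  [   1.8911     0.0564     0.2032]
  [   0.8467     1.2193     0.3895]
  [   0.4008     0.3105     1.1177]
First solve x = (I − A)⁻¹ d = adj(I−A)·d / det(I−A); in particular x_1 = (0.8375·90 + 0.0250·330 + 0.0900·340) / 0.442875 = 114.225 / 0.442875 ≈ 257.9170.
Intermediate flow from 2 to 1: z_21 = a_21 · x_1 = 0.35 × 114.225 / 0.442875 = 39.97875 / 0.442875 ≈ 90.27.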